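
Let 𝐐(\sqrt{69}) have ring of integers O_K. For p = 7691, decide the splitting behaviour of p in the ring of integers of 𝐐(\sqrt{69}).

p is inert

d = 69 ≡ 1 (mod 4), so O_K = ℤ[(1+√69)/2] and disc(K) = d = 69.
disc(K) = 69 is not divisible by 7691; 7691 is unramified.
Compute (69/7691) via Euler: 69^((7691-1)/2) mod 7691 = 7690, so (69/7691) = -1.
d is a non-residue mod p, hence 7691 remains inert in O_K.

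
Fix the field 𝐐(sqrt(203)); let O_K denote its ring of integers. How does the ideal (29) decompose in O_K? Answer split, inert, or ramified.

d = 203 ≡ 3 (mod 4), so O_K = ℤ[√203] and disc(K) = 4d = 812.
Ramification test: 29 | 812. The prime 29 ramifies in K.

p ramifies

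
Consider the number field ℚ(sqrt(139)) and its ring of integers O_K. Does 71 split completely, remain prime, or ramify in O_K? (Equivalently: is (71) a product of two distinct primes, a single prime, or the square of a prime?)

d = 139 ≡ 3 (mod 4), so O_K = ℤ[√139] and disc(K) = 4d = 556.
71 ∤ 556, so 71 is unramified.
Legendre symbol by Euler's criterion: (139/71) ≡ 139^35 ≡ 70 (mod 71), i.e. (139/71) = -1.
Legendre symbol -1 ⇒ 71 is inert.

p is inert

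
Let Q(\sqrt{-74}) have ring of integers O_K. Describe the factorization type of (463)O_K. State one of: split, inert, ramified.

-74 mod 4 = 2, hence disc K = 4·(-74) = -296 and O_K = ℤ[√-74].
disc(K) = -296 is not divisible by 463; 463 is unramified.
Legendre symbol by Euler's criterion: (-74/463) ≡ (-74)^231 ≡ 1 (mod 463), i.e. (-74/463) = 1.
Legendre symbol 1 ⇒ 463 is split.

split — (463) = 𝔭₁𝔭₂ with 𝔭₁ ≠ 𝔭₂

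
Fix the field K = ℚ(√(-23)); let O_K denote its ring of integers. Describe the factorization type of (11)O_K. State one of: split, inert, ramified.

d = -23 ≡ 1 (mod 4), so O_K = ℤ[(1+√-23)/2] and disc(K) = d = -23.
Since gcd(11, -23) = 1 the prime 11 does not ramify.
Euler's criterion: (-23)^5 mod 11 = 10. Thus (-23|11) = -1.
d is a non-residue mod p, hence 11 remains inert in O_K.

inert — (11) stays prime in O_K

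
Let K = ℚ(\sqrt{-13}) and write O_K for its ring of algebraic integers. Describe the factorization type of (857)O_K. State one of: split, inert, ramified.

Since -13 ≢ 1 mod 4, the ring of integers is ℤ[√-13] with discriminant 4·(-13) = -52.
Since gcd(857, -52) = 1 the prime 857 does not ramify.
Legendre symbol by Euler's criterion: (-13/857) ≡ (-13)^428 ≡ 1 (mod 857), i.e. (-13/857) = 1.
(-13/857) = 1, so 857 splits.

split — (857) = 𝔭₁𝔭₂ with 𝔭₁ ≠ 𝔭₂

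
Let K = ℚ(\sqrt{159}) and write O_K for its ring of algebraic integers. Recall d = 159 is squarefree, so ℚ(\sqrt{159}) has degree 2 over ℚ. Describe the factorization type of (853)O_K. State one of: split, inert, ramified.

Since 159 ≢ 1 mod 4, the ring of integers is ℤ[√159] with discriminant 4·159 = 636.
Since gcd(853, 636) = 1 the prime 853 does not ramify.
Legendre symbol by Euler's criterion: (159/853) ≡ 159^426 ≡ 852 (mod 853), i.e. (159/853) = -1.
d is a non-residue mod p, hence 853 remains inert in O_K.

inert — (853) stays prime in O_K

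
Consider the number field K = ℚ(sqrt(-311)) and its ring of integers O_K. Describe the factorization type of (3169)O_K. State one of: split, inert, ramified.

Since -311 ≡ 1 mod 4, the ring of integers is ℤ[(1+√-311)/2] with discriminant -311.
Since gcd(3169, -311) = 1 the prime 3169 does not ramify.
(-311/3169) = 2858^1584 mod 3169 = 3168, giving Legendre symbol -1.
Legendre symbol -1 ⇒ 3169 is inert.

3169 remains inert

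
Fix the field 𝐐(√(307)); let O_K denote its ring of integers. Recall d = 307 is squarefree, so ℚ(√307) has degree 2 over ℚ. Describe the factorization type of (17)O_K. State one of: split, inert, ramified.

307 mod 4 = 3, hence disc K = 4·307 = 1228 and O_K = ℤ[√307].
disc(K) = 1228 is not divisible by 17; 17 is unramified.
(307/17) = 1^8 mod 17 = 1, giving Legendre symbol 1.
d is a quadratic residue mod p, hence 17 splits in O_K.

p splits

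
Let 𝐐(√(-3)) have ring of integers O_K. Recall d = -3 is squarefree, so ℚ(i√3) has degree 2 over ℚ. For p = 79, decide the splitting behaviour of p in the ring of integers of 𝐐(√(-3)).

split — (79) = 𝔭₁𝔭₂ with 𝔭₁ ≠ 𝔭₂

Since -3 ≡ 1 mod 4, the ring of integers is ℤ[(1+√-3)/2] with discriminant -3.
disc(K) = -3 is not divisible by 79; 79 is unramified.
(-3/79) = 76^39 mod 79 = 1, giving Legendre symbol 1.
Legendre symbol 1 ⇒ 79 is split.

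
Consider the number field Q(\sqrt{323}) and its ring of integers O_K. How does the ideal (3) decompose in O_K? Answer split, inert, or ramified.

d = 323 ≡ 3 (mod 4), so O_K = ℤ[√323] and disc(K) = 4d = 1292.
3 ∤ 1292, so 3 is unramified.
Legendre symbol by Euler's criterion: (323/3) ≡ 323^1 ≡ 2 (mod 3), i.e. (323/3) = -1.
d is a non-residue mod p, hence 3 remains inert in O_K.

inert — (3) stays prime in O_K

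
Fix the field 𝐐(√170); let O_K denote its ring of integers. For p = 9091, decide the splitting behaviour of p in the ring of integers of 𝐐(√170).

remains prime (inert)

Since 170 ≢ 1 mod 4, the ring of integers is ℤ[√170] with discriminant 4·170 = 680.
disc(K) = 680 is not divisible by 9091; 9091 is unramified.
Euler's criterion: 170^4545 mod 9091 = 9090. Thus (170|9091) = -1.
d is a non-residue mod p, hence 9091 remains inert in O_K.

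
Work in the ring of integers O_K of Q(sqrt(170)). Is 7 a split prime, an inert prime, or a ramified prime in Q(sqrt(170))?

p splits

170 mod 4 = 2, hence disc K = 4·170 = 680 and O_K = ℤ[√170].
disc(K) = 680 is not divisible by 7; 7 is unramified.
Euler's criterion: 170^3 mod 7 = 1. Thus (170|7) = 1.
Legendre symbol 1 ⇒ 7 is split.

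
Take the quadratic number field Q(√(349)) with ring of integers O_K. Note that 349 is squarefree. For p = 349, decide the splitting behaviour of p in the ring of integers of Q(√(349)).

ramified — (349) = 𝔭²

349 mod 4 = 1, hence disc K = 349 and O_K = ℤ[(1+√349)/2].
349 divides disc(K) = 349, so 349 ramifies.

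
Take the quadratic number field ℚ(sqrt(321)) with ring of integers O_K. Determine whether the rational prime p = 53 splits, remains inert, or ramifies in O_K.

d = 321 ≡ 1 (mod 4), so O_K = ℤ[(1+√321)/2] and disc(K) = d = 321.
53 ∤ 321, so 53 is unramified.
(321/53) = 3^26 mod 53 = 52, giving Legendre symbol -1.
(321/53) = -1, so 53 is inert.

53 remains inert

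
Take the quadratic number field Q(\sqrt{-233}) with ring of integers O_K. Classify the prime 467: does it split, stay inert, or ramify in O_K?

-233 mod 4 = 3, hence disc K = 4·(-233) = -932 and O_K = ℤ[√-233].
Since gcd(467, -932) = 1 the prime 467 does not ramify.
Compute (-233/467) via Euler: 234^((467-1)/2) mod 467 = 466, so (-233/467) = -1.
d is a non-residue mod p, hence 467 remains inert in O_K.

inert — (467) stays prime in O_K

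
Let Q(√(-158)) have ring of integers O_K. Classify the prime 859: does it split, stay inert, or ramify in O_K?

d = -158 ≡ 2 (mod 4), so O_K = ℤ[√-158] and disc(K) = 4d = -632.
disc(K) = -632 is not divisible by 859; 859 is unramified.
Compute (-158/859) via Euler: 701^((859-1)/2) mod 859 = 1, so (-158/859) = 1.
Legendre symbol 1 ⇒ 859 is split.

859 splits in O_K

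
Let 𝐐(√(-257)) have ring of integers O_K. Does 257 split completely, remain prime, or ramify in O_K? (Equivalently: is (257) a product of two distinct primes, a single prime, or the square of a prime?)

ramified

-257 mod 4 = 3, hence disc K = 4·(-257) = -1028 and O_K = ℤ[√-257].
disc(K) = -1028 = 257·(-4), so p = 257 is ramified.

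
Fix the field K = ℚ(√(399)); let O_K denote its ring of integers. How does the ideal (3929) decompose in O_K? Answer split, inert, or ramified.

d = 399 ≡ 3 (mod 4), so O_K = ℤ[√399] and disc(K) = 4d = 1596.
disc(K) = 1596 is not divisible by 3929; 3929 is unramified.
(399/3929) = 399^1964 mod 3929 = 1, giving Legendre symbol 1.
(399/3929) = 1, so 3929 splits.

split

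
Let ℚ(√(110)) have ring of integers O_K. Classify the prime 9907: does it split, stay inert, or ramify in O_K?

splits completely

Since 110 ≢ 1 mod 4, the ring of integers is ℤ[√110] with discriminant 4·110 = 440.
Since gcd(9907, 440) = 1 the prime 9907 does not ramify.
Legendre symbol by Euler's criterion: (110/9907) ≡ 110^4953 ≡ 1 (mod 9907), i.e. (110/9907) = 1.
d is a quadratic residue mod p, hence 9907 splits in O_K.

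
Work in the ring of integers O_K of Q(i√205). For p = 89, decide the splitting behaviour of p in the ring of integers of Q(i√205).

Since -205 ≢ 1 mod 4, the ring of integers is ℤ[√-205] with discriminant 4·(-205) = -820.
Since gcd(89, -820) = 1 the prime 89 does not ramify.
Compute (-205/89) via Euler: 62^((89-1)/2) mod 89 = 88, so (-205/89) = -1.
d is a non-residue mod p, hence 89 remains inert in O_K.

inert — (89) stays prime in O_K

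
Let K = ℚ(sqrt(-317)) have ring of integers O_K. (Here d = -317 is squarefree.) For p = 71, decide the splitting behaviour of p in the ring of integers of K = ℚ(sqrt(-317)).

Since -317 ≢ 1 mod 4, the ring of integers is ℤ[√-317] with discriminant 4·(-317) = -1268.
disc(K) = -1268 is not divisible by 71; 71 is unramified.
Euler's criterion: (-317)^35 mod 71 = 1. Thus (-317|71) = 1.
(-317/71) = 1, so 71 splits.

p splits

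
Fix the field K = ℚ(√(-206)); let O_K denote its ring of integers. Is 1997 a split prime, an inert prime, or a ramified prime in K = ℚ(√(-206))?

1997 splits in O_K

d = -206 ≡ 2 (mod 4), so O_K = ℤ[√-206] and disc(K) = 4d = -824.
Since gcd(1997, -824) = 1 the prime 1997 does not ramify.
Legendre symbol by Euler's criterion: (-206/1997) ≡ (-206)^998 ≡ 1 (mod 1997), i.e. (-206/1997) = 1.
(-206/1997) = 1, so 1997 splits.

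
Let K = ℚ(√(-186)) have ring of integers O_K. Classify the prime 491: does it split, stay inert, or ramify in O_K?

split

d = -186 ≡ 2 (mod 4), so O_K = ℤ[√-186] and disc(K) = 4d = -744.
Since gcd(491, -744) = 1 the prime 491 does not ramify.
(-186/491) = 305^245 mod 491 = 1, giving Legendre symbol 1.
Legendre symbol 1 ⇒ 491 is split.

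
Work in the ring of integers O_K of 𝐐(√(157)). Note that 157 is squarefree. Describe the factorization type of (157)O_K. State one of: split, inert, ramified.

p ramifies

157 mod 4 = 1, hence disc K = 157 and O_K = ℤ[(1+√157)/2].
disc(K) = 157 = 157·1, so p = 157 is ramified.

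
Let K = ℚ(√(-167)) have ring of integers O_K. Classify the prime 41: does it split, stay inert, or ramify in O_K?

-167 mod 4 = 1, hence disc K = -167 and O_K = ℤ[(1+√-167)/2].
disc(K) = -167 is not divisible by 41; 41 is unramified.
Euler's criterion: (-167)^20 mod 41 = 40. Thus (-167|41) = -1.
d is a non-residue mod p, hence 41 remains inert in O_K.

41 remains inert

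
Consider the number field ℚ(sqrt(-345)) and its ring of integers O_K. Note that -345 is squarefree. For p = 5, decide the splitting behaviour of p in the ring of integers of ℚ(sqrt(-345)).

d = -345 ≡ 3 (mod 4), so O_K = ℤ[√-345] and disc(K) = 4d = -1380.
Ramification test: 5 | -1380. The prime 5 ramifies in K.

ramified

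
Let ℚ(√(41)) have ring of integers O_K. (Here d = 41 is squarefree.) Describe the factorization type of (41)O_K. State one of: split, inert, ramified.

p ramifies

41 mod 4 = 1, hence disc K = 41 and O_K = ℤ[(1+√41)/2].
Ramification test: 41 | 41. The prime 41 ramifies in K.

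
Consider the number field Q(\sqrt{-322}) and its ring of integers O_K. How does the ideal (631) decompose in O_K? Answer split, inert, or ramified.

d = -322 ≡ 2 (mod 4), so O_K = ℤ[√-322] and disc(K) = 4d = -1288.
Since gcd(631, -1288) = 1 the prime 631 does not ramify.
Legendre symbol by Euler's criterion: (-322/631) ≡ (-322)^315 ≡ 1 (mod 631), i.e. (-322/631) = 1.
(-322/631) = 1, so 631 splits.

split — (631) = 𝔭₁𝔭₂ with 𝔭₁ ≠ 𝔭₂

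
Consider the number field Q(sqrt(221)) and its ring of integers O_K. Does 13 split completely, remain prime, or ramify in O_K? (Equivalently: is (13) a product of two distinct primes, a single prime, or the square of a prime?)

Since 221 ≡ 1 mod 4, the ring of integers is ℤ[(1+√221)/2] with discriminant 221.
Ramification test: 13 | 221. The prime 13 ramifies in K.

ramified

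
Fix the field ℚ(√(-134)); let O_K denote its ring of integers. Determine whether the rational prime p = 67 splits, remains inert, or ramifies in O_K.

p ramifies

Since -134 ≢ 1 mod 4, the ring of integers is ℤ[√-134] with discriminant 4·(-134) = -536.
Ramification test: 67 | -536. The prime 67 ramifies in K.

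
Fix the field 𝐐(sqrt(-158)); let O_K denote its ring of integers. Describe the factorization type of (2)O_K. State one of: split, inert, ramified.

ramifies in O_K

-158 mod 4 = 2, hence disc K = 4·(-158) = -632 and O_K = ℤ[√-158].
disc(K) = -632 = 2·(-316), so p = 2 is ramified.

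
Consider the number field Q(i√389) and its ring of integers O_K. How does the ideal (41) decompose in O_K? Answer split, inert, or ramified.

split — (41) = 𝔭₁𝔭₂ with 𝔭₁ ≠ 𝔭₂

Since -389 ≢ 1 mod 4, the ring of integers is ℤ[√-389] with discriminant 4·(-389) = -1556.
41 ∤ -1556, so 41 is unramified.
(-389/41) = 21^20 mod 41 = 1, giving Legendre symbol 1.
Legendre symbol 1 ⇒ 41 is split.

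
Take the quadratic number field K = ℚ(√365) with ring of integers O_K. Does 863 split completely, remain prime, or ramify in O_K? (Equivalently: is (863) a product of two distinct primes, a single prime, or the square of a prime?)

p splits

365 mod 4 = 1, hence disc K = 365 and O_K = ℤ[(1+√365)/2].
863 ∤ 365, so 863 is unramified.
Compute (365/863) via Euler: 365^((863-1)/2) mod 863 = 1, so (365/863) = 1.
(365/863) = 1, so 863 splits.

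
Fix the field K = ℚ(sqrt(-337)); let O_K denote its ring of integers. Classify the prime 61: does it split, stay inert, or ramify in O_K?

Since -337 ≢ 1 mod 4, the ring of integers is ℤ[√-337] with discriminant 4·(-337) = -1348.
61 ∤ -1348, so 61 is unramified.
(-337/61) = 29^30 mod 61 = 60, giving Legendre symbol -1.
(-337/61) = -1, so 61 is inert.

p is inert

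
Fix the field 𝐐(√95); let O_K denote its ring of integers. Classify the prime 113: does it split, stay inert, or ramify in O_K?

113 splits in O_K

d = 95 ≡ 3 (mod 4), so O_K = ℤ[√95] and disc(K) = 4d = 380.
disc(K) = 380 is not divisible by 113; 113 is unramified.
(95/113) = 95^56 mod 113 = 1, giving Legendre symbol 1.
(95/113) = 1, so 113 splits.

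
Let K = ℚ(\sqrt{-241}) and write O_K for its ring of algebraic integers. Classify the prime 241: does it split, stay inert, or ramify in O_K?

ramified

Since -241 ≢ 1 mod 4, the ring of integers is ℤ[√-241] with discriminant 4·(-241) = -964.
Ramification test: 241 | -964. The prime 241 ramifies in K.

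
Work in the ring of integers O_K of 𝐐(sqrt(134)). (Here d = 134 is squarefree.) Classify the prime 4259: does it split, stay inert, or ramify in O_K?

d = 134 ≡ 2 (mod 4), so O_K = ℤ[√134] and disc(K) = 4d = 536.
disc(K) = 536 is not divisible by 4259; 4259 is unramified.
Compute (134/4259) via Euler: 134^((4259-1)/2) mod 4259 = 4258, so (134/4259) = -1.
d is a non-residue mod p, hence 4259 remains inert in O_K.

inert — (4259) stays prime in O_K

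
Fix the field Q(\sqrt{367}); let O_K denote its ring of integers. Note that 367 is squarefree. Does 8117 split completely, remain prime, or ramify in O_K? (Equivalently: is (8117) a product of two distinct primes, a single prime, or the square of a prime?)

inert — (8117) stays prime in O_K

Since 367 ≢ 1 mod 4, the ring of integers is ℤ[√367] with discriminant 4·367 = 1468.
Since gcd(8117, 1468) = 1 the prime 8117 does not ramify.
Compute (367/8117) via Euler: 367^((8117-1)/2) mod 8117 = 8116, so (367/8117) = -1.
(367/8117) = -1, so 8117 is inert.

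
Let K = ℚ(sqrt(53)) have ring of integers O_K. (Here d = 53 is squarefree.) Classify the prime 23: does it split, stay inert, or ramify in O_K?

inert — (23) stays prime in O_K

53 mod 4 = 1, hence disc K = 53 and O_K = ℤ[(1+√53)/2].
Since gcd(23, 53) = 1 the prime 23 does not ramify.
Legendre symbol by Euler's criterion: (53/23) ≡ 53^11 ≡ 22 (mod 23), i.e. (53/23) = -1.
d is a non-residue mod p, hence 23 remains inert in O_K.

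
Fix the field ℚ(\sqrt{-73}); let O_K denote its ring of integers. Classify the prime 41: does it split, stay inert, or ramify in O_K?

p splits

d = -73 ≡ 3 (mod 4), so O_K = ℤ[√-73] and disc(K) = 4d = -292.
disc(K) = -292 is not divisible by 41; 41 is unramified.
Legendre symbol by Euler's criterion: (-73/41) ≡ (-73)^20 ≡ 1 (mod 41), i.e. (-73/41) = 1.
Legendre symbol 1 ⇒ 41 is split.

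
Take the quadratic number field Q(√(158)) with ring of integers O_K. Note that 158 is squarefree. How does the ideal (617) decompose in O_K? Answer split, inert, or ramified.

617 splits in O_K

Since 158 ≢ 1 mod 4, the ring of integers is ℤ[√158] with discriminant 4·158 = 632.
617 ∤ 632, so 617 is unramified.
Legendre symbol by Euler's criterion: (158/617) ≡ 158^308 ≡ 1 (mod 617), i.e. (158/617) = 1.
d is a quadratic residue mod p, hence 617 splits in O_K.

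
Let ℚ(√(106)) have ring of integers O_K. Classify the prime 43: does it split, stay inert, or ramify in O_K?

inert

d = 106 ≡ 2 (mod 4), so O_K = ℤ[√106] and disc(K) = 4d = 424.
Since gcd(43, 424) = 1 the prime 43 does not ramify.
Legendre symbol by Euler's criterion: (106/43) ≡ 106^21 ≡ 42 (mod 43), i.e. (106/43) = -1.
(106/43) = -1, so 43 is inert.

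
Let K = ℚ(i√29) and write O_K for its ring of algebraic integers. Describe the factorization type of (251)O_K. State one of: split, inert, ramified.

splits completely

-29 mod 4 = 3, hence disc K = 4·(-29) = -116 and O_K = ℤ[√-29].
251 ∤ -116, so 251 is unramified.
(-29/251) = 222^125 mod 251 = 1, giving Legendre symbol 1.
d is a quadratic residue mod p, hence 251 splits in O_K.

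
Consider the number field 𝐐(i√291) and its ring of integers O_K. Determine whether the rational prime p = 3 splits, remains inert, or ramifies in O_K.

Since -291 ≡ 1 mod 4, the ring of integers is ℤ[(1+√-291)/2] with discriminant -291.
Ramification test: 3 | -291. The prime 3 ramifies in K.

ramified — (3) = 𝔭²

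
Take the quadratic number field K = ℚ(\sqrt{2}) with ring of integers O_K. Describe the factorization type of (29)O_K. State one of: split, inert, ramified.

p is inert

Since 2 ≢ 1 mod 4, the ring of integers is ℤ[√2] with discriminant 4·2 = 8.
disc(K) = 8 is not divisible by 29; 29 is unramified.
Legendre symbol by Euler's criterion: (2/29) ≡ 2^14 ≡ 28 (mod 29), i.e. (2/29) = -1.
d is a non-residue mod p, hence 29 remains inert in O_K.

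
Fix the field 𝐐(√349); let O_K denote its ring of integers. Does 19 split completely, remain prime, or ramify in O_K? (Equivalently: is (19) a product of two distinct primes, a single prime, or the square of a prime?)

d = 349 ≡ 1 (mod 4), so O_K = ℤ[(1+√349)/2] and disc(K) = d = 349.
19 ∤ 349, so 19 is unramified.
(349/19) = 7^9 mod 19 = 1, giving Legendre symbol 1.
d is a quadratic residue mod p, hence 19 splits in O_K.

splits completely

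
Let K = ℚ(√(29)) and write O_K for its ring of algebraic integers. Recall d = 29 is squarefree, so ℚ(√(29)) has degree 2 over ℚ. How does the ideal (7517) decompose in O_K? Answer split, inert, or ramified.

d = 29 ≡ 1 (mod 4), so O_K = ℤ[(1+√29)/2] and disc(K) = d = 29.
Since gcd(7517, 29) = 1 the prime 7517 does not ramify.
Euler's criterion: 29^3758 mod 7517 = 1. Thus (29|7517) = 1.
d is a quadratic residue mod p, hence 7517 splits in O_K.

splits completely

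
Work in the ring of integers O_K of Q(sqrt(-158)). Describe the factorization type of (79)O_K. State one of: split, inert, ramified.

ramifies in O_K

-158 mod 4 = 2, hence disc K = 4·(-158) = -632 and O_K = ℤ[√-158].
79 divides disc(K) = -632, so 79 ramifies.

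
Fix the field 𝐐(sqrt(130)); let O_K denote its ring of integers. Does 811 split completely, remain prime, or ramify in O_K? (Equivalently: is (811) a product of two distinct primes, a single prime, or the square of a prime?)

d = 130 ≡ 2 (mod 4), so O_K = ℤ[√130] and disc(K) = 4d = 520.
811 ∤ 520, so 811 is unramified.
Compute (130/811) via Euler: 130^((811-1)/2) mod 811 = 1, so (130/811) = 1.
(130/811) = 1, so 811 splits.

split — (811) = 𝔭₁𝔭₂ with 𝔭₁ ≠ 𝔭₂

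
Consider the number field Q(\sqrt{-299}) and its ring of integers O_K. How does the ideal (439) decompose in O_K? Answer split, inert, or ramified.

d = -299 ≡ 1 (mod 4), so O_K = ℤ[(1+√-299)/2] and disc(K) = d = -299.
disc(K) = -299 is not divisible by 439; 439 is unramified.
Legendre symbol by Euler's criterion: (-299/439) ≡ (-299)^219 ≡ 1 (mod 439), i.e. (-299/439) = 1.
Legendre symbol 1 ⇒ 439 is split.

split — (439) = 𝔭₁𝔭₂ with 𝔭₁ ≠ 𝔭₂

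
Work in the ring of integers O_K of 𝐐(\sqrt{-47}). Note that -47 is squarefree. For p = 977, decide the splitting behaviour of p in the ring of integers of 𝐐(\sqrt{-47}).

split

-47 mod 4 = 1, hence disc K = -47 and O_K = ℤ[(1+√-47)/2].
Since gcd(977, -47) = 1 the prime 977 does not ramify.
Legendre symbol by Euler's criterion: (-47/977) ≡ (-47)^488 ≡ 1 (mod 977), i.e. (-47/977) = 1.
Legendre symbol 1 ⇒ 977 is split.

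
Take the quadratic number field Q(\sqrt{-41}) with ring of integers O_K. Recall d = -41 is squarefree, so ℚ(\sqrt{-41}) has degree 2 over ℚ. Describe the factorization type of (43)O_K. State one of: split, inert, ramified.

-41 mod 4 = 3, hence disc K = 4·(-41) = -164 and O_K = ℤ[√-41].
43 ∤ -164, so 43 is unramified.
Euler's criterion: (-41)^21 mod 43 = 42. Thus (-41|43) = -1.
(-41/43) = -1, so 43 is inert.

p is inert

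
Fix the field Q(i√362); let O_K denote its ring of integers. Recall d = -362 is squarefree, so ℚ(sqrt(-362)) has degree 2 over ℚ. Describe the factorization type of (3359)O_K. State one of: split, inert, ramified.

3359 remains inert

d = -362 ≡ 2 (mod 4), so O_K = ℤ[√-362] and disc(K) = 4d = -1448.
Since gcd(3359, -1448) = 1 the prime 3359 does not ramify.
Compute (-362/3359) via Euler: 2997^((3359-1)/2) mod 3359 = 3358, so (-362/3359) = -1.
d is a non-residue mod p, hence 3359 remains inert in O_K.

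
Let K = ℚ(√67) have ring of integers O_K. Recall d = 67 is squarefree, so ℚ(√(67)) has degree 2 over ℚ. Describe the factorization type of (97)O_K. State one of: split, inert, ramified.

inert

67 mod 4 = 3, hence disc K = 4·67 = 268 and O_K = ℤ[√67].
disc(K) = 268 is not divisible by 97; 97 is unramified.
Legendre symbol by Euler's criterion: (67/97) ≡ 67^48 ≡ 96 (mod 97), i.e. (67/97) = -1.
Legendre symbol -1 ⇒ 97 is inert.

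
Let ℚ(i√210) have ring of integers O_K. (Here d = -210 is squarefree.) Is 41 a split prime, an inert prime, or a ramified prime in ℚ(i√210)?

p splits

-210 mod 4 = 2, hence disc K = 4·(-210) = -840 and O_K = ℤ[√-210].
Since gcd(41, -840) = 1 the prime 41 does not ramify.
(-210/41) = 36^20 mod 41 = 1, giving Legendre symbol 1.
Legendre symbol 1 ⇒ 41 is split.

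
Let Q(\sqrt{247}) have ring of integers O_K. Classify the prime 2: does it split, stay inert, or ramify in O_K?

2 is ramified

Since 247 ≢ 1 mod 4, the ring of integers is ℤ[√247] with discriminant 4·247 = 988.
2 divides disc(K) = 988, so 2 ramifies.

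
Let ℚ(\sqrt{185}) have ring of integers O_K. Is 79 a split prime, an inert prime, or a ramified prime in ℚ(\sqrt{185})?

185 mod 4 = 1, hence disc K = 185 and O_K = ℤ[(1+√185)/2].
Since gcd(79, 185) = 1 the prime 79 does not ramify.
Euler's criterion: 185^39 mod 79 = 78. Thus (185|79) = -1.
d is a non-residue mod p, hence 79 remains inert in O_K.

remains prime (inert)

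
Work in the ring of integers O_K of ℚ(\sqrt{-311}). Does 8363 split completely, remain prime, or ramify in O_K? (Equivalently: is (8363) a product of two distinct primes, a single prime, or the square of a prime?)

p splits

Since -311 ≡ 1 mod 4, the ring of integers is ℤ[(1+√-311)/2] with discriminant -311.
8363 ∤ -311, so 8363 is unramified.
Compute (-311/8363) via Euler: 8052^((8363-1)/2) mod 8363 = 1, so (-311/8363) = 1.
Legendre symbol 1 ⇒ 8363 is split.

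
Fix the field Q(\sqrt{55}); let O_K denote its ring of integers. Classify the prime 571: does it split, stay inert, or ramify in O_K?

p splits

55 mod 4 = 3, hence disc K = 4·55 = 220 and O_K = ℤ[√55].
disc(K) = 220 is not divisible by 571; 571 is unramified.
Compute (55/571) via Euler: 55^((571-1)/2) mod 571 = 1, so (55/571) = 1.
(55/571) = 1, so 571 splits.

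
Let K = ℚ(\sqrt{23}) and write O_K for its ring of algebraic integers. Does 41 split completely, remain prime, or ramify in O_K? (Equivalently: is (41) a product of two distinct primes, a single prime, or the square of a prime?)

split — (41) = 𝔭₁𝔭₂ with 𝔭₁ ≠ 𝔭₂

d = 23 ≡ 3 (mod 4), so O_K = ℤ[√23] and disc(K) = 4d = 92.
Since gcd(41, 92) = 1 the prime 41 does not ramify.
Euler's criterion: 23^20 mod 41 = 1. Thus (23|41) = 1.
Legendre symbol 1 ⇒ 41 is split.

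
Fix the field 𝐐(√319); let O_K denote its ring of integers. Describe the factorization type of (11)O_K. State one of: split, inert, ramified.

319 mod 4 = 3, hence disc K = 4·319 = 1276 and O_K = ℤ[√319].
11 divides disc(K) = 1276, so 11 ramifies.

p ramifies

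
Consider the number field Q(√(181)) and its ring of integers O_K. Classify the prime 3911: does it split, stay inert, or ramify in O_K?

remains prime (inert)

181 mod 4 = 1, hence disc K = 181 and O_K = ℤ[(1+√181)/2].
3911 ∤ 181, so 3911 is unramified.
(181/3911) = 181^1955 mod 3911 = 3910, giving Legendre symbol -1.
(181/3911) = -1, so 3911 is inert.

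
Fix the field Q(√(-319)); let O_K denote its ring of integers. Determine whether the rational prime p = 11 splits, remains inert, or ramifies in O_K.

11 is ramified

d = -319 ≡ 1 (mod 4), so O_K = ℤ[(1+√-319)/2] and disc(K) = d = -319.
11 divides disc(K) = -319, so 11 ramifies.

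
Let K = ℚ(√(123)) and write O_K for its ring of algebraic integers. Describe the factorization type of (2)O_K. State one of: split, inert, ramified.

ramified

d = 123 ≡ 3 (mod 4), so O_K = ℤ[√123] and disc(K) = 4d = 492.
disc(K) = 492 = 2·246, so p = 2 is ramified.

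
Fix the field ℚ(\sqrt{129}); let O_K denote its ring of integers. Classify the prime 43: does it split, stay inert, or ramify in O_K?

Since 129 ≡ 1 mod 4, the ring of integers is ℤ[(1+√129)/2] with discriminant 129.
43 divides disc(K) = 129, so 43 ramifies.

43 is ramified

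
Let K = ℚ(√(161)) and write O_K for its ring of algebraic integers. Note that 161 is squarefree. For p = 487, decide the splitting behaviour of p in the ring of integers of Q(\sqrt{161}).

splits completely

d = 161 ≡ 1 (mod 4), so O_K = ℤ[(1+√161)/2] and disc(K) = d = 161.
Since gcd(487, 161) = 1 the prime 487 does not ramify.
Legendre symbol by Euler's criterion: (161/487) ≡ 161^243 ≡ 1 (mod 487), i.e. (161/487) = 1.
d is a quadratic residue mod p, hence 487 splits in O_K.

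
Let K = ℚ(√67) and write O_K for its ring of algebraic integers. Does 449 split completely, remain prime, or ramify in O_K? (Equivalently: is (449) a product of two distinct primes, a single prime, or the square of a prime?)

67 mod 4 = 3, hence disc K = 4·67 = 268 and O_K = ℤ[√67].
disc(K) = 268 is not divisible by 449; 449 is unramified.
(67/449) = 67^224 mod 449 = 1, giving Legendre symbol 1.
Legendre symbol 1 ⇒ 449 is split.

split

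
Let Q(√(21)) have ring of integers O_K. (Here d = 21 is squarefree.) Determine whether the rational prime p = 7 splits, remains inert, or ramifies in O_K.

ramifies in O_K

d = 21 ≡ 1 (mod 4), so O_K = ℤ[(1+√21)/2] and disc(K) = d = 21.
7 divides disc(K) = 21, so 7 ramifies.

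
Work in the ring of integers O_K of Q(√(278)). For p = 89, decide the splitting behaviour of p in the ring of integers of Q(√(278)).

89 splits in O_K

d = 278 ≡ 2 (mod 4), so O_K = ℤ[√278] and disc(K) = 4d = 1112.
Since gcd(89, 1112) = 1 the prime 89 does not ramify.
(278/89) = 11^44 mod 89 = 1, giving Legendre symbol 1.
Legendre symbol 1 ⇒ 89 is split.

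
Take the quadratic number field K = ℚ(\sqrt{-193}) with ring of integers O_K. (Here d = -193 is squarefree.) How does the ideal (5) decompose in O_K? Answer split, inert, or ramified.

d = -193 ≡ 3 (mod 4), so O_K = ℤ[√-193] and disc(K) = 4d = -772.
Since gcd(5, -772) = 1 the prime 5 does not ramify.
Compute (-193/5) via Euler: 2^((5-1)/2) mod 5 = 4, so (-193/5) = -1.
d is a non-residue mod p, hence 5 remains inert in O_K.

remains prime (inert)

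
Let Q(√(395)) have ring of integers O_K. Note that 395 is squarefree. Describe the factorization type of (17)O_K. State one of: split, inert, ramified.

395 mod 4 = 3, hence disc K = 4·395 = 1580 and O_K = ℤ[√395].
Since gcd(17, 1580) = 1 the prime 17 does not ramify.
Legendre symbol by Euler's criterion: (395/17) ≡ 395^8 ≡ 1 (mod 17), i.e. (395/17) = 1.
(395/17) = 1, so 17 splits.

split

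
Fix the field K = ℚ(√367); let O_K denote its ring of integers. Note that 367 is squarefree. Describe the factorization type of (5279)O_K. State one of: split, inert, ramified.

Since 367 ≢ 1 mod 4, the ring of integers is ℤ[√367] with discriminant 4·367 = 1468.
Since gcd(5279, 1468) = 1 the prime 5279 does not ramify.
Legendre symbol by Euler's criterion: (367/5279) ≡ 367^2639 ≡ 1 (mod 5279), i.e. (367/5279) = 1.
Legendre symbol 1 ⇒ 5279 is split.

split — (5279) = 𝔭₁𝔭₂ with 𝔭₁ ≠ 𝔭₂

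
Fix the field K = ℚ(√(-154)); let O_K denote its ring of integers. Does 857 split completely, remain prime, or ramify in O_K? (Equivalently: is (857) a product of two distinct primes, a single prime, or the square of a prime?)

-154 mod 4 = 2, hence disc K = 4·(-154) = -616 and O_K = ℤ[√-154].
disc(K) = -616 is not divisible by 857; 857 is unramified.
Euler's criterion: (-154)^428 mod 857 = 1. Thus (-154|857) = 1.
Legendre symbol 1 ⇒ 857 is split.

split — (857) = 𝔭₁𝔭₂ with 𝔭₁ ≠ 𝔭₂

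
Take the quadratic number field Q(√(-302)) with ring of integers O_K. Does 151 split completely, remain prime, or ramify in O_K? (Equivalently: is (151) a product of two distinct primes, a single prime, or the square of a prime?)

d = -302 ≡ 2 (mod 4), so O_K = ℤ[√-302] and disc(K) = 4d = -1208.
Ramification test: 151 | -1208. The prime 151 ramifies in K.

ramified — (151) = 𝔭²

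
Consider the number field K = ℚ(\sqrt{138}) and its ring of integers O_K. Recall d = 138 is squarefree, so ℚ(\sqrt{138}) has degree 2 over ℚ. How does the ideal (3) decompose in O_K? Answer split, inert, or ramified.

ramifies in O_K

Since 138 ≢ 1 mod 4, the ring of integers is ℤ[√138] with discriminant 4·138 = 552.
3 divides disc(K) = 552, so 3 ramifies.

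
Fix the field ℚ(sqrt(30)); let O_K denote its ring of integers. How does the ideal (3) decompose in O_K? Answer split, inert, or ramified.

30 mod 4 = 2, hence disc K = 4·30 = 120 and O_K = ℤ[√30].
disc(K) = 120 = 3·40, so p = 3 is ramified.

3 is ramified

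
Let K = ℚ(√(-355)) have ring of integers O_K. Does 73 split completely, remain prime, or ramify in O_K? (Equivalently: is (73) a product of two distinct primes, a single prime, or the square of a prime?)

inert

Since -355 ≡ 1 mod 4, the ring of integers is ℤ[(1+√-355)/2] with discriminant -355.
Since gcd(73, -355) = 1 the prime 73 does not ramify.
(-355/73) = 10^36 mod 73 = 72, giving Legendre symbol -1.
(-355/73) = -1, so 73 is inert.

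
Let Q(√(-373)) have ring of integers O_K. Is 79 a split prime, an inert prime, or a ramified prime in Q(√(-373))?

Since -373 ≢ 1 mod 4, the ring of integers is ℤ[√-373] with discriminant 4·(-373) = -1492.
Since gcd(79, -1492) = 1 the prime 79 does not ramify.
Compute (-373/79) via Euler: 22^((79-1)/2) mod 79 = 1, so (-373/79) = 1.
(-373/79) = 1, so 79 splits.

split — (79) = 𝔭₁𝔭₂ with 𝔭₁ ≠ 𝔭₂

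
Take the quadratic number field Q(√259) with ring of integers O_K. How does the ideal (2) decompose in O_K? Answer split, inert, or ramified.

p ramifies

Since 259 ≢ 1 mod 4, the ring of integers is ℤ[√259] with discriminant 4·259 = 1036.
2 divides disc(K) = 1036, so 2 ramifies.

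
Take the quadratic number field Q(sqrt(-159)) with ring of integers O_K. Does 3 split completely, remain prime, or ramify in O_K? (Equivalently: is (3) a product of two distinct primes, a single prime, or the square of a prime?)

Since -159 ≡ 1 mod 4, the ring of integers is ℤ[(1+√-159)/2] with discriminant -159.
3 divides disc(K) = -159, so 3 ramifies.

p ramifies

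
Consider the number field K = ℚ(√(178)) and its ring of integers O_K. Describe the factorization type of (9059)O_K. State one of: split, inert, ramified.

split

Since 178 ≢ 1 mod 4, the ring of integers is ℤ[√178] with discriminant 4·178 = 712.
disc(K) = 712 is not divisible by 9059; 9059 is unramified.
(178/9059) = 178^4529 mod 9059 = 1, giving Legendre symbol 1.
(178/9059) = 1, so 9059 splits.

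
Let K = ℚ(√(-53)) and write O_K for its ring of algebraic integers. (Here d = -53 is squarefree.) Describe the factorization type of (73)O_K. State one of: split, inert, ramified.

-53 mod 4 = 3, hence disc K = 4·(-53) = -212 and O_K = ℤ[√-53].
Since gcd(73, -212) = 1 the prime 73 does not ramify.
Euler's criterion: (-53)^36 mod 73 = 72. Thus (-53|73) = -1.
d is a non-residue mod p, hence 73 remains inert in O_K.

73 remains inert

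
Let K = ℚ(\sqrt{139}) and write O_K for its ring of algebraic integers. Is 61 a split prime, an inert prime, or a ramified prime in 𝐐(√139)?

Since 139 ≢ 1 mod 4, the ring of integers is ℤ[√139] with discriminant 4·139 = 556.
61 ∤ 556, so 61 is unramified.
Euler's criterion: 139^30 mod 61 = 60. Thus (139|61) = -1.
Legendre symbol -1 ⇒ 61 is inert.

61 remains inert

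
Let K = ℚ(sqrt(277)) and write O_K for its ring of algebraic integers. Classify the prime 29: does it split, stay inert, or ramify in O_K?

277 mod 4 = 1, hence disc K = 277 and O_K = ℤ[(1+√277)/2].
disc(K) = 277 is not divisible by 29; 29 is unramified.
Legendre symbol by Euler's criterion: (277/29) ≡ 277^14 ≡ 1 (mod 29), i.e. (277/29) = 1.
(277/29) = 1, so 29 splits.

split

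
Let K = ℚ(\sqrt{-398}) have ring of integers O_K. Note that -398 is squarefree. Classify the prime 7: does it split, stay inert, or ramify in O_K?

-398 mod 4 = 2, hence disc K = 4·(-398) = -1592 and O_K = ℤ[√-398].
Since gcd(7, -1592) = 1 the prime 7 does not ramify.
(-398/7) = 1^3 mod 7 = 1, giving Legendre symbol 1.
Legendre symbol 1 ⇒ 7 is split.

p splits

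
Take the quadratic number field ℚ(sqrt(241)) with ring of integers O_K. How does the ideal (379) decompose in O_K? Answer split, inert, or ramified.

379 remains inert

Since 241 ≡ 1 mod 4, the ring of integers is ℤ[(1+√241)/2] with discriminant 241.
Since gcd(379, 241) = 1 the prime 379 does not ramify.
Compute (241/379) via Euler: 241^((379-1)/2) mod 379 = 378, so (241/379) = -1.
Legendre symbol -1 ⇒ 379 is inert.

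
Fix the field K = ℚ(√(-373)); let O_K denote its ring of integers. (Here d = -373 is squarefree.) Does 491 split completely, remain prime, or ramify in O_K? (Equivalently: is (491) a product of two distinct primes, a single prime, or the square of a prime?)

split

-373 mod 4 = 3, hence disc K = 4·(-373) = -1492 and O_K = ℤ[√-373].
491 ∤ -1492, so 491 is unramified.
Legendre symbol by Euler's criterion: (-373/491) ≡ (-373)^245 ≡ 1 (mod 491), i.e. (-373/491) = 1.
Legendre symbol 1 ⇒ 491 is split.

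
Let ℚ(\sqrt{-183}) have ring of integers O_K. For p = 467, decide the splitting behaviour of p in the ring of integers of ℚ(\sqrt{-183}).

p splits

Since -183 ≡ 1 mod 4, the ring of integers is ℤ[(1+√-183)/2] with discriminant -183.
Since gcd(467, -183) = 1 the prime 467 does not ramify.
(-183/467) = 284^233 mod 467 = 1, giving Legendre symbol 1.
Legendre symbol 1 ⇒ 467 is split.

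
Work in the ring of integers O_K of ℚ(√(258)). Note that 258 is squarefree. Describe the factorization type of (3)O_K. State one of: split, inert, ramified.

3 is ramified

d = 258 ≡ 2 (mod 4), so O_K = ℤ[√258] and disc(K) = 4d = 1032.
disc(K) = 1032 = 3·344, so p = 3 is ramified.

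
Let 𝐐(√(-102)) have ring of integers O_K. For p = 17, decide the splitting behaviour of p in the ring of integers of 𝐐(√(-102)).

17 is ramified

Since -102 ≢ 1 mod 4, the ring of integers is ℤ[√-102] with discriminant 4·(-102) = -408.
disc(K) = -408 = 17·(-24), so p = 17 is ramified.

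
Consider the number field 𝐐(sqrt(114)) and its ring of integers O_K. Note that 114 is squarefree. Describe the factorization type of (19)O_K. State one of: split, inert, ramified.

ramified

114 mod 4 = 2, hence disc K = 4·114 = 456 and O_K = ℤ[√114].
19 divides disc(K) = 456, so 19 ramifies.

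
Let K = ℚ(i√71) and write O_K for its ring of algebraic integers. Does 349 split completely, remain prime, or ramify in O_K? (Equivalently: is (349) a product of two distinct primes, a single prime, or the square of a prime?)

-71 mod 4 = 1, hence disc K = -71 and O_K = ℤ[(1+√-71)/2].
349 ∤ -71, so 349 is unramified.
Compute (-71/349) via Euler: 278^((349-1)/2) mod 349 = 348, so (-71/349) = -1.
Legendre symbol -1 ⇒ 349 is inert.

inert — (349) stays prime in O_K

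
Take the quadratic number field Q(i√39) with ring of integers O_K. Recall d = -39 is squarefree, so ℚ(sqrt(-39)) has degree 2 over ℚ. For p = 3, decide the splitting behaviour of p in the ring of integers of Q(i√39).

ramified — (3) = 𝔭²

-39 mod 4 = 1, hence disc K = -39 and O_K = ℤ[(1+√-39)/2].
disc(K) = -39 = 3·(-13), so p = 3 is ramified.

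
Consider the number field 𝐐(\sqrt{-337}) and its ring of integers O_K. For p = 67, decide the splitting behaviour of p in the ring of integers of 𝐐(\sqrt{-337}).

-337 mod 4 = 3, hence disc K = 4·(-337) = -1348 and O_K = ℤ[√-337].
disc(K) = -1348 is not divisible by 67; 67 is unramified.
Euler's criterion: (-337)^33 mod 67 = 1. Thus (-337|67) = 1.
(-337/67) = 1, so 67 splits.

split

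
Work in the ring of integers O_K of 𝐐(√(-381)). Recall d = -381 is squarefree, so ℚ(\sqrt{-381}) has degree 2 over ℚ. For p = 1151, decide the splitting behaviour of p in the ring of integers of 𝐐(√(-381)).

p splits

Since -381 ≢ 1 mod 4, the ring of integers is ℤ[√-381] with discriminant 4·(-381) = -1524.
disc(K) = -1524 is not divisible by 1151; 1151 is unramified.
Legendre symbol by Euler's criterion: (-381/1151) ≡ (-381)^575 ≡ 1 (mod 1151), i.e. (-381/1151) = 1.
(-381/1151) = 1, so 1151 splits.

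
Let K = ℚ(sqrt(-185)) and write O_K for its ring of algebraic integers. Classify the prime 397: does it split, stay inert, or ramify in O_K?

-185 mod 4 = 3, hence disc K = 4·(-185) = -740 and O_K = ℤ[√-185].
disc(K) = -740 is not divisible by 397; 397 is unramified.
Compute (-185/397) via Euler: 212^((397-1)/2) mod 397 = 396, so (-185/397) = -1.
(-185/397) = -1, so 397 is inert.

inert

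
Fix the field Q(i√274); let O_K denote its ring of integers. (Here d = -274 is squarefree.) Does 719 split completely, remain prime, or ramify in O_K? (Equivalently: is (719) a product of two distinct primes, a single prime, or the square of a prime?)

remains prime (inert)

d = -274 ≡ 2 (mod 4), so O_K = ℤ[√-274] and disc(K) = 4d = -1096.
719 ∤ -1096, so 719 is unramified.
Legendre symbol by Euler's criterion: (-274/719) ≡ (-274)^359 ≡ 718 (mod 719), i.e. (-274/719) = -1.
Legendre symbol -1 ⇒ 719 is inert.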